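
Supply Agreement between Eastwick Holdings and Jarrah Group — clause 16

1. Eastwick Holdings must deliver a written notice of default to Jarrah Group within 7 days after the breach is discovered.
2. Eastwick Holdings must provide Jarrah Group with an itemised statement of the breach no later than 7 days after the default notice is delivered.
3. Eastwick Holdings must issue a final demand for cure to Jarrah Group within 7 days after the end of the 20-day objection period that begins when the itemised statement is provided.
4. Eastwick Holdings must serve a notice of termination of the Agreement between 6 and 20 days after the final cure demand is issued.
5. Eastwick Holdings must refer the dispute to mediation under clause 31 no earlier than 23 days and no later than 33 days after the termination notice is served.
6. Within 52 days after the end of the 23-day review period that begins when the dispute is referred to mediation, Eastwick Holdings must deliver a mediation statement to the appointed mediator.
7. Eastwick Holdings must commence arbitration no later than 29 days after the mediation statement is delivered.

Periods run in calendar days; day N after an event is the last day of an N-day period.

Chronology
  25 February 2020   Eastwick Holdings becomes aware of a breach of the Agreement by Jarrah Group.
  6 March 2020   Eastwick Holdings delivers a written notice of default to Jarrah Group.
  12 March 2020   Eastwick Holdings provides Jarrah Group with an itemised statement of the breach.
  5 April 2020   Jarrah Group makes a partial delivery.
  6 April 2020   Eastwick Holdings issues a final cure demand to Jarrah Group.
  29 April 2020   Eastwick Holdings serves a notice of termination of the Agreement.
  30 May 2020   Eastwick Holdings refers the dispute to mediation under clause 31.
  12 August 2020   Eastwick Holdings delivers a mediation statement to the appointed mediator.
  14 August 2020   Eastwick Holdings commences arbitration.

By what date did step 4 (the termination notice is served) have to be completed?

Step 4 runs from 6 April 2020, when the final cure demand is issued. The window is 6–20 days after 6 April 2020; it closes on 26 April 2020.

26 April 2020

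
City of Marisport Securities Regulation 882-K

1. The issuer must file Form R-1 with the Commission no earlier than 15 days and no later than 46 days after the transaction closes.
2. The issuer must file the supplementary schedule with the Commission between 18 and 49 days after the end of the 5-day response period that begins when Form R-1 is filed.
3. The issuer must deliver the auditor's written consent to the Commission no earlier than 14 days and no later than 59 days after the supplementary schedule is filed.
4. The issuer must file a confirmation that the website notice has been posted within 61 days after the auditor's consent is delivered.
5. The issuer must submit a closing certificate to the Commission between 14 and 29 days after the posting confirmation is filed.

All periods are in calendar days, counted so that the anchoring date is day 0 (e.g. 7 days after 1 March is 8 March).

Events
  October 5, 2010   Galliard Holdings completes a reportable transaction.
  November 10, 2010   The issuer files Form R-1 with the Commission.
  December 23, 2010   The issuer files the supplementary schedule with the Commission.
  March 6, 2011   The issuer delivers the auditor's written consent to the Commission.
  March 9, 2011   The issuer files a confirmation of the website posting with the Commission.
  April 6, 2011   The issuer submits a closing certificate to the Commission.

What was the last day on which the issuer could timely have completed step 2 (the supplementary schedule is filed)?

January 3, 2011

Form R-1 is filed on November 10, 2010; the 5-day response period therefore ends November 15, 2010, and step 2 runs from that date. The window is 18–49 days after November 15, 2010; it closes on January 3, 2011.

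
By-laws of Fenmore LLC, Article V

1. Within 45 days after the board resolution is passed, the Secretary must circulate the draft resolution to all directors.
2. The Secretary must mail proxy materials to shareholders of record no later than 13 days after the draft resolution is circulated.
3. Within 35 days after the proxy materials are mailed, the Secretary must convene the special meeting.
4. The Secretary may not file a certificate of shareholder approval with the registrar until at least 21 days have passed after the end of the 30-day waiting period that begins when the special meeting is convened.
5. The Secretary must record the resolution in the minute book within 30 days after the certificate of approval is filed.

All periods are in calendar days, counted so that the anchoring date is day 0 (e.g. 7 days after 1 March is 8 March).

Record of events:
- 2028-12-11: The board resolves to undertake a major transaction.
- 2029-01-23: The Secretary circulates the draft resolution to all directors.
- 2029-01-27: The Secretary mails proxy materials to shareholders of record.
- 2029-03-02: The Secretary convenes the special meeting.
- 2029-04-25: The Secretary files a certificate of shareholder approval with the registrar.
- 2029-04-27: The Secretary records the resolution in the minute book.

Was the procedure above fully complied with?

Yes

(1) due by 2028-12-11 + 45 days = 2029-01-25; 2029-01-23 is within that limit.
(2) due by 2029-01-23 + 13 days = 2029-02-05; done 2029-01-27 — timely.
(3) due by 2029-01-27 + 35 days = 2029-03-03; completed 2029-03-02, before the deadline.
(4) permitted from 2029-04-01 + 21 days = 2029-04-22 onward; 2029-04-25 is on or after that date.
(5) due by 2029-04-25 + 30 days = 2029-05-25; completed 2029-04-27, before the deadline.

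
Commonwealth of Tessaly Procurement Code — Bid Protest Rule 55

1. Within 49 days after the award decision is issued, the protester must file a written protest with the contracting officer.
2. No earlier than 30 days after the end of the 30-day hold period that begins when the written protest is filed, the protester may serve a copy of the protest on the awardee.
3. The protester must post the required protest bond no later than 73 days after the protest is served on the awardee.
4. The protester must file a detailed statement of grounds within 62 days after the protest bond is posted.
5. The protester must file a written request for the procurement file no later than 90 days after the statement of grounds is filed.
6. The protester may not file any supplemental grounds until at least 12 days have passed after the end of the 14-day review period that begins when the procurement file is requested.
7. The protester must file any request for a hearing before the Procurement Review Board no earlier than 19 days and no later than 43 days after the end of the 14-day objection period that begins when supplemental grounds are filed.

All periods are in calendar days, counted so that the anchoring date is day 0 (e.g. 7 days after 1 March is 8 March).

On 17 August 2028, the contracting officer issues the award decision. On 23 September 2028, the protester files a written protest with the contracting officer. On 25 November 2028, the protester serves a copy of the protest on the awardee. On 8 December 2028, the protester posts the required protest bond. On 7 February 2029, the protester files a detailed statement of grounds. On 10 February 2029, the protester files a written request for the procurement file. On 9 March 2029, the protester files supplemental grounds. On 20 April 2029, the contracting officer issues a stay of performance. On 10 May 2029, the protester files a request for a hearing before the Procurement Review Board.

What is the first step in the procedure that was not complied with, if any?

Step 1 — counting 49 days from 17 August 2028 (when the award decision is issued) gives a deadline of 5 October 2028; completed 23 September 2028, before the deadline.
Step 2 — must wait 30 days from 23 October 2028 (end of the 30-day hold period, which began when the written protest is filed on 23 September 2028), so not before 22 November 2028; 25 November 2028 is on or after that date.
Step 3 — counting 73 days from 25 November 2028 (when the protest is served on the awardee) gives a deadline of 6 February 2029; completed 8 December 2028, before the deadline.
Step 4 — counting 62 days from 8 December 2028 (when the protest bond is posted) gives a deadline of 8 February 2029; done 7 February 2029 — timely.
Step 5 — counting 90 days from 7 February 2029 (when the statement of grounds is filed) gives a deadline of 8 May 2029; 10 February 2029 is within that limit.
Step 6 — must wait 12 days from 24 February 2029 (end of the 14-day review period, which began when the procurement file is requested on 10 February 2029), so not before 8 March 2029; done 9 March 2029, after the minimum wait.
Step 7 — 19 and 43 days from 23 March 2029 (end of the 14-day objection period, which began when supplemental grounds are filed on 9 March 2029) are 11 April 2029 and 5 May 2029 respectively; done 10 May 2029 — 5 days after the window closed.
No need to go further; step 7 was not satisfied.

Step 7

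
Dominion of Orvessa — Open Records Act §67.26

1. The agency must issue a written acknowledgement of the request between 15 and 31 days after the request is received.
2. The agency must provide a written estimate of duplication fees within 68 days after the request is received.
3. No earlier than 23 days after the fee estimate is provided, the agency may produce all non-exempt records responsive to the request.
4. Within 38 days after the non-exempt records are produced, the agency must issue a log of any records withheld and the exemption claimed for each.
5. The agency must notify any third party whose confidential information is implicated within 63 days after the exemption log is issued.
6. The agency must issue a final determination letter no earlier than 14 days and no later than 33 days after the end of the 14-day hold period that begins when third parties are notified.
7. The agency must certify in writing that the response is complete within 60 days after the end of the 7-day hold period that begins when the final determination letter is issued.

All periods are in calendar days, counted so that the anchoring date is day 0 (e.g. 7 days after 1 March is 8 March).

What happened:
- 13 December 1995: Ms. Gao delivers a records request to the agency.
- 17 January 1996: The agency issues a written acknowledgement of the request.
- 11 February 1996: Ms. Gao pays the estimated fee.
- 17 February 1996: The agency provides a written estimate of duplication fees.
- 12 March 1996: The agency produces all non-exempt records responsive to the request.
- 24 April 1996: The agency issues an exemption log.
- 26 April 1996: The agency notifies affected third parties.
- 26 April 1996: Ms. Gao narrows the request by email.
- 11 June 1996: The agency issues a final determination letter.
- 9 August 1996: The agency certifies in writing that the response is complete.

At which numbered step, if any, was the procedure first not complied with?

(1) the permitted window runs from 13 December 1995 + 15 = 28 December 1995 to 13 December 1995 + 31 = 13 January 1996; 17 January 1996 is 4 days past the end of the window.
That is the first point of non-compliance.

Step 1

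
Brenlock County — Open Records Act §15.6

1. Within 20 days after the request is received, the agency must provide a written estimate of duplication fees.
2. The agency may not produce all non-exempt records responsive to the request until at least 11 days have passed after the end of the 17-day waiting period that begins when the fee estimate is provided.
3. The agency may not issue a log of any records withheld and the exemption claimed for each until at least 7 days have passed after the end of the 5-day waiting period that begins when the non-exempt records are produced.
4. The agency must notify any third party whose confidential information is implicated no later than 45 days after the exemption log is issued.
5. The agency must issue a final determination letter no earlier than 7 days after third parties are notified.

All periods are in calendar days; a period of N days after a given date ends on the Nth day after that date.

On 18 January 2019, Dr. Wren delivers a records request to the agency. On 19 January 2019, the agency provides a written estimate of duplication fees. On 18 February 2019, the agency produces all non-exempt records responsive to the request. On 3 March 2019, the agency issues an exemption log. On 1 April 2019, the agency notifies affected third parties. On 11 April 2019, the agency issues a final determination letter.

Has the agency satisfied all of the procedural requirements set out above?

Step 1 — counting 20 days from 18 January 2019 (when the request is received) gives a deadline of 7 February 2019; 19 January 2019 is within that limit.
Step 2 — must wait 11 days from 5 February 2019 (end of the 17-day waiting period, which began when the fee estimate is provided on 19 January 2019), so not before 16 February 2019; done 18 February 2019 — permitted.
Step 3 — must wait 7 days from 23 February 2019 (end of the 5-day waiting period, which began when the non-exempt records are produced on 18 February 2019), so not before 2 March 2019; done 3 March 2019, after the minimum wait.
Step 4 — counting 45 days from 3 March 2019 (when the exemption log is issued) gives a deadline of 17 April 2019; 1 April 2019 is within that limit.
Step 5 — must wait 7 days from 1 April 2019 (when third parties are notified), so not before 8 April 2019; done 11 April 2019, after the minimum wait.

Yes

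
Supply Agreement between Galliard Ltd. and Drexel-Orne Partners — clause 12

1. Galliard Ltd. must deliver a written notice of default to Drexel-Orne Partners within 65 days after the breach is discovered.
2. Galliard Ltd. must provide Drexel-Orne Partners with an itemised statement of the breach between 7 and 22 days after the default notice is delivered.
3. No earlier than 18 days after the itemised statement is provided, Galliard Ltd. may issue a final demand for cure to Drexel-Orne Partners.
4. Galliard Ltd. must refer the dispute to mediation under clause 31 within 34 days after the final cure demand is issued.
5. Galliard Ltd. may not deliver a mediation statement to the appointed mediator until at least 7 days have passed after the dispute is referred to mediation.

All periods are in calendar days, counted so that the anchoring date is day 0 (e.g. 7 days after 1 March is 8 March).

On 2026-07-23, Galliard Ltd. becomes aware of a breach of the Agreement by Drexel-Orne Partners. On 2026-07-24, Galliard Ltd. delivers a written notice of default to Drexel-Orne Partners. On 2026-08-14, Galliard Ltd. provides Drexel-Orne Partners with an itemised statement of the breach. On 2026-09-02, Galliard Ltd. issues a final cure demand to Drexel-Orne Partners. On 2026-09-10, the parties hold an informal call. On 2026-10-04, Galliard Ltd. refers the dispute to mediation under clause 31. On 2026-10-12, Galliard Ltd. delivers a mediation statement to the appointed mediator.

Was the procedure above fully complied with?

Yes

(1) due by 2026-07-23 + 65 days = 2026-09-26; done 2026-07-24 — timely.
(2) the permitted window runs from 2026-07-24 + 7 = 2026-07-31 to 2026-07-24 + 22 = 2026-08-15; done 2026-08-14, which is between those dates.
(3) permitted from 2026-08-14 + 18 days = 2026-09-01 onward; done 2026-09-02, after the minimum wait.
(4) due by 2026-09-02 + 34 days = 2026-10-06; 2026-10-04 is within that limit.
(5) permitted from 2026-10-04 + 7 days = 2026-10-11 onward; done 2026-10-12 — permitted.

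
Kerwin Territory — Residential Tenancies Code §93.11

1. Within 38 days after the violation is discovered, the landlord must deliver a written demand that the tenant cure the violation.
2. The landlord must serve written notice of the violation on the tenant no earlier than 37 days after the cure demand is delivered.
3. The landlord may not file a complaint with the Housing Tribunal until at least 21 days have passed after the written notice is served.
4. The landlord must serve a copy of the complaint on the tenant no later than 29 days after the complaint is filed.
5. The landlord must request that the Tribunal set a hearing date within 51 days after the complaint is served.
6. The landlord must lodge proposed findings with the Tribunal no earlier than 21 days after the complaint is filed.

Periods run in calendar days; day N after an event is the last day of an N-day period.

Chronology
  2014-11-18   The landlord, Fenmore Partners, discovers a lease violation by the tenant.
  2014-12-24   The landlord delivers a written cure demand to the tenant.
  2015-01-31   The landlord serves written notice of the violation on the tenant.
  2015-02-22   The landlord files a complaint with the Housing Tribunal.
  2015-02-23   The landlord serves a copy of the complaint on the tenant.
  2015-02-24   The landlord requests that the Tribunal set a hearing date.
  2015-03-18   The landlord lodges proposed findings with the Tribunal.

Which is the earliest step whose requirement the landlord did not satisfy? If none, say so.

(1) due by 2014-11-18 + 38 days = 2014-12-26; done 2014-12-24 — timely.
(2) permitted from 2014-12-24 + 37 days = 2015-01-30 onward; done 2015-01-31, after the minimum wait.
(3) permitted from 2015-01-31 + 21 days = 2015-02-21 onward; done 2015-02-22, after the minimum wait.
(4) due by 2015-02-22 + 29 days = 2015-03-23; completed 2015-02-23, before the deadline.
(5) due by 2015-02-23 + 51 days = 2015-04-15; done 2015-02-24 — timely.
(6) permitted from 2015-02-22 + 21 days = 2015-03-15 onward; done 2015-03-18 — permitted.

None — every step was satisfied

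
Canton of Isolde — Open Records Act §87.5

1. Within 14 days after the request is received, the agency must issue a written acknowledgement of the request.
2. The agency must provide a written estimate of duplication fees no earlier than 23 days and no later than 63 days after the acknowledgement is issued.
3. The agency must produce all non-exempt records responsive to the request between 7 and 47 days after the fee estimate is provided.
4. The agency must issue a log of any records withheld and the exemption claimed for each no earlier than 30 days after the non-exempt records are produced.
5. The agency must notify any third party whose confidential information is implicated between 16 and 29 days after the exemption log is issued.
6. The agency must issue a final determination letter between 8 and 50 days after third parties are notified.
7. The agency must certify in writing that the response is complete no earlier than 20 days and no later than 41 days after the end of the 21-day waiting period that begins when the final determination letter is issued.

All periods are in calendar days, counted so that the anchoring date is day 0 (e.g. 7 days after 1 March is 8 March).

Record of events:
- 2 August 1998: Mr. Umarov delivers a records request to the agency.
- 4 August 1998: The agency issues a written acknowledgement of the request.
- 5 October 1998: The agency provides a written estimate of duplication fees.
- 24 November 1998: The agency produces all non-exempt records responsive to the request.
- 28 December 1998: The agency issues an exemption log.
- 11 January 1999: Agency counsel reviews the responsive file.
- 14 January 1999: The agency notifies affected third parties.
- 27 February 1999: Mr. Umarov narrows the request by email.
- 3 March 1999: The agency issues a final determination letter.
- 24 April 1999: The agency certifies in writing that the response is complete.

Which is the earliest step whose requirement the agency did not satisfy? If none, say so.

(1) due by 2 August 1998 + 14 days = 16 August 1998; 4 August 1998 is within that limit.
(2) the permitted window runs from 4 August 1998 + 23 = 27 August 1998 to 4 August 1998 + 63 = 6 October 1998; done 5 October 1998 — within the window.
(3) the permitted window runs from 5 October 1998 + 7 = 12 October 1998 to 5 October 1998 + 47 = 21 November 1998; done 24 November 1998 — 3 days after the window closed.
That is the first point of non-compliance.

Step 3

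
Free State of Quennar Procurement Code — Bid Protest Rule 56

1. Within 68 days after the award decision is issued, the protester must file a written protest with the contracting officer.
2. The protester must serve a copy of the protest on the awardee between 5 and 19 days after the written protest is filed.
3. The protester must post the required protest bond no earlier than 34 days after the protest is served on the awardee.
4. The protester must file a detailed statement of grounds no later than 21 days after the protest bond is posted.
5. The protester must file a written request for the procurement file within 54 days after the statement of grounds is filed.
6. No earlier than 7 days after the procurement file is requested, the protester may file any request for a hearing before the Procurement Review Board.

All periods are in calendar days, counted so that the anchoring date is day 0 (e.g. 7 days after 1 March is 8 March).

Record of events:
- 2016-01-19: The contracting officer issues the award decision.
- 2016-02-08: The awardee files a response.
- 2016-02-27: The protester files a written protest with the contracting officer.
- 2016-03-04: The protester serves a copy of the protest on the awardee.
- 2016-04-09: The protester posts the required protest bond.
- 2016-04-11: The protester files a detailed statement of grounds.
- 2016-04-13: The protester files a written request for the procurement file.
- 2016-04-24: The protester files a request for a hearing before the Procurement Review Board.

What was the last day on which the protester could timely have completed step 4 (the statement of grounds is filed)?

2016-04-30

Step 4 runs from 2016-04-09, when the protest bond is posted. 21 days after 2016-04-09 is 2016-04-30.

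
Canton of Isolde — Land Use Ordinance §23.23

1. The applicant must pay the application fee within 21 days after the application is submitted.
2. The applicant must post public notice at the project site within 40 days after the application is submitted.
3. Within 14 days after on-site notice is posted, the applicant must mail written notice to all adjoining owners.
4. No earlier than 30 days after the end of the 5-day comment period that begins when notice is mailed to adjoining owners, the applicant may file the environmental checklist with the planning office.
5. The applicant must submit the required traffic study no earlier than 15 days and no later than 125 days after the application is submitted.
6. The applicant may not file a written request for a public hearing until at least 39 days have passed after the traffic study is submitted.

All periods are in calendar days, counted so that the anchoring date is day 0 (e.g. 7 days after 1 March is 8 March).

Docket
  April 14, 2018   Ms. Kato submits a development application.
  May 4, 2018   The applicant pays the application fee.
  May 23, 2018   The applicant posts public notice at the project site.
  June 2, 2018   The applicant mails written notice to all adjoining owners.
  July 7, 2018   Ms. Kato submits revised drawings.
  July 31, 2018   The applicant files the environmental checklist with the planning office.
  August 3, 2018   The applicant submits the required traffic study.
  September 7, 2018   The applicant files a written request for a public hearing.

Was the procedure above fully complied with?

Step 1 — counting 21 days from April 14, 2018 (when the application is submitted) gives a deadline of May 5, 2018; done May 4, 2018 — timely.
Step 2 — counting 40 days from April 14, 2018 (when the application is submitted) gives a deadline of May 24, 2018; done May 23, 2018 — timely.
Step 3 — counting 14 days from May 23, 2018 (when on-site notice is posted) gives a deadline of June 6, 2018; June 2, 2018 is within that limit.
Step 4 — must wait 30 days from June 7, 2018 (end of the 5-day comment period, which began when notice is mailed to adjoining owners on June 2, 2018), so not before July 7, 2018; done July 31, 2018, after the minimum wait.
Step 5 — 15 and 125 days from April 14, 2018 (when the application is submitted) are April 29, 2018 and August 17, 2018 respectively; done August 3, 2018 — within the window.
Step 6 — must wait 39 days from August 3, 2018 (when the traffic study is submitted), so not before September 11, 2018; done September 7, 2018 — 4 days too early.

No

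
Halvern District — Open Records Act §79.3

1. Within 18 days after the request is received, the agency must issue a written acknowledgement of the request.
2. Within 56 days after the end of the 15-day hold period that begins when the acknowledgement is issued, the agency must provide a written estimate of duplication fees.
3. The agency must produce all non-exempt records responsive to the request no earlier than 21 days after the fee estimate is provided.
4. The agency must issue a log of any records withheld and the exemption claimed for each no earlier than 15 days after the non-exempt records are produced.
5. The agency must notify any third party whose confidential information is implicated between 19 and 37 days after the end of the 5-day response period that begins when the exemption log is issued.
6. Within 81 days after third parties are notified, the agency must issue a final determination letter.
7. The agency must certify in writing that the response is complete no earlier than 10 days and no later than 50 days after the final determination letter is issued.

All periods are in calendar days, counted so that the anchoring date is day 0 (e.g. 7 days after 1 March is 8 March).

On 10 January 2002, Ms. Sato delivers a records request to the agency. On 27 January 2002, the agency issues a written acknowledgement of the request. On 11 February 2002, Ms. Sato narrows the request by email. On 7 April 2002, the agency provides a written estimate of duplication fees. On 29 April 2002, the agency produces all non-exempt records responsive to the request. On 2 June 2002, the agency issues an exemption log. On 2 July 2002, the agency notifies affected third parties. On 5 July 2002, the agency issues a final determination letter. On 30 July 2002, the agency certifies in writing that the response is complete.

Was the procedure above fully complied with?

Step 1 — counting 18 days from 10 January 2002 (when the request is received) gives a deadline of 28 January 2002; completed 27 January 2002, before the deadline.
Step 2 — counting 56 days from 11 February 2002 (end of the 15-day hold period, which began when the acknowledgement is issued on 27 January 2002) gives a deadline of 8 April 2002; done 7 April 2002 — timely.
Step 3 — must wait 21 days from 7 April 2002 (when the fee estimate is provided), so not before 28 April 2002; 29 April 2002 is on or after that date.
Step 4 — must wait 15 days from 29 April 2002 (when the non-exempt records are produced), so not before 14 May 2002; 2 June 2002 is on or after that date.
Step 5 — 19 and 37 days from 7 June 2002 (end of the 5-day response period, which began when the exemption log is issued on 2 June 2002) are 26 June 2002 and 14 July 2002 respectively; 2 July 2002 falls inside that range.
Step 6 — counting 81 days from 2 July 2002 (when third parties are notified) gives a deadline of 21 September 2002; 5 July 2002 is within that limit.
Step 7 — 10 and 50 days from 5 July 2002 (when the final determination letter is issued) are 15 July 2002 and 24 August 2002 respectively; 30 July 2002 falls inside that range.

Yes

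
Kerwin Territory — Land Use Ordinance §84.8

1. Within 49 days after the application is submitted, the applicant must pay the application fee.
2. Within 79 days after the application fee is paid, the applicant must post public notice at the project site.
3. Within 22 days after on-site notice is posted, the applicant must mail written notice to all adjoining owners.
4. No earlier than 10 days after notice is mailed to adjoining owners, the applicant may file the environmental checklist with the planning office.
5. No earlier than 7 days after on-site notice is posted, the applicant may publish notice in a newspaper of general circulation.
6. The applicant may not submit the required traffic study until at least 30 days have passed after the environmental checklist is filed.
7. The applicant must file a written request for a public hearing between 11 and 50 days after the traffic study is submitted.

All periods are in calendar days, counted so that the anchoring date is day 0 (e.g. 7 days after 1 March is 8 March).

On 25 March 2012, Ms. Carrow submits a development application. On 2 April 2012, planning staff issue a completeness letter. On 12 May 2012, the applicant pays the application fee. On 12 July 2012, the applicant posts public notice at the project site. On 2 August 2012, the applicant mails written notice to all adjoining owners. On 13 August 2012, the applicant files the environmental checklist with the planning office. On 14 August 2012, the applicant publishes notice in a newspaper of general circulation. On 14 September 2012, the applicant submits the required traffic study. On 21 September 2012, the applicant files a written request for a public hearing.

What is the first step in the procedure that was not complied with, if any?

Step 7

Step 1: 49 days after 25 March 2012 (when the application is submitted) is 13 May 2012; 12 May 2012 is within that limit.
Step 2: 79 days after 12 May 2012 (when the application fee is paid) is 30 July 2012; completed 12 July 2012, before the deadline.
Step 3: 22 days after 12 July 2012 (when on-site notice is posted) is 3 August 2012; done 2 August 2012 — timely.
Step 4: the earliest permitted date is 10 days after 2 August 2012 (when notice is mailed to adjoining owners), i.e. 12 August 2012; 13 August 2012 is on or after that date.
Step 5: the earliest permitted date is 7 days after 12 July 2012 (when on-site notice is posted), i.e. 19 July 2012; done 14 August 2012, after the minimum wait.
Step 6: the earliest permitted date is 30 days after 13 August 2012 (when the environmental checklist is filed), i.e. 12 September 2012; done 14 September 2012, after the minimum wait.
Step 7: the window is 11–50 days after 14 September 2012 (when the traffic study is submitted), so 25 September 2012 through 3 November 2012; 21 September 2012 is 4 days too early.
The analysis stops there.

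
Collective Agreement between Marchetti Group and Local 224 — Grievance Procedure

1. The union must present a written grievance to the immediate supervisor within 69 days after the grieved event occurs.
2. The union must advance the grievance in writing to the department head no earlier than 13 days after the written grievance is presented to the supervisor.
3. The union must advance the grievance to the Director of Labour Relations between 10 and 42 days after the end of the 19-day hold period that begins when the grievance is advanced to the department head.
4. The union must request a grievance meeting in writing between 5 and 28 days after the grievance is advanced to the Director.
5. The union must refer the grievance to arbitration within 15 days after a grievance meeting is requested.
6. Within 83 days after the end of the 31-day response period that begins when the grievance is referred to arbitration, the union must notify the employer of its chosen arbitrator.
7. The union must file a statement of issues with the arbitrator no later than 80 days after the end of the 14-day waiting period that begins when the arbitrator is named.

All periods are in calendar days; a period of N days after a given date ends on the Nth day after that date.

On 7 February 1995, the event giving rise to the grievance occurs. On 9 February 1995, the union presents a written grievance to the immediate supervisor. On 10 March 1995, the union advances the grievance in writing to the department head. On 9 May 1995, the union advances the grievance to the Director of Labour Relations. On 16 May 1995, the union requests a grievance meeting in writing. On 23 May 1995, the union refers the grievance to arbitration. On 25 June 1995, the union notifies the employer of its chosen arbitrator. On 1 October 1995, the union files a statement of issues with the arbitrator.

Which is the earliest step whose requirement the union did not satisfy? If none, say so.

Step 7

(1) due by 7 February 1995 + 69 days = 17 April 1995; done 9 February 1995 — timely.
(2) permitted from 9 February 1995 + 13 days = 22 February 1995 onward; done 10 March 1995 — permitted.
(3) the permitted window runs from 29 March 1995 + 10 = 8 April 1995 to 29 March 1995 + 42 = 10 May 1995; done 9 May 1995 — within the window.
(4) the permitted window runs from 9 May 1995 + 5 = 14 May 1995 to 9 May 1995 + 28 = 6 June 1995; done 16 May 1995, which is between those dates.
(5) due by 16 May 1995 + 15 days = 31 May 1995; 23 May 1995 is within that limit.
(6) due by 23 June 1995 + 83 days = 14 September 1995; 25 June 1995 is within that limit.
(7) due by 9 July 1995 + 80 days = 27 September 1995; not done until 1 October 1995, 4 days after the deadline.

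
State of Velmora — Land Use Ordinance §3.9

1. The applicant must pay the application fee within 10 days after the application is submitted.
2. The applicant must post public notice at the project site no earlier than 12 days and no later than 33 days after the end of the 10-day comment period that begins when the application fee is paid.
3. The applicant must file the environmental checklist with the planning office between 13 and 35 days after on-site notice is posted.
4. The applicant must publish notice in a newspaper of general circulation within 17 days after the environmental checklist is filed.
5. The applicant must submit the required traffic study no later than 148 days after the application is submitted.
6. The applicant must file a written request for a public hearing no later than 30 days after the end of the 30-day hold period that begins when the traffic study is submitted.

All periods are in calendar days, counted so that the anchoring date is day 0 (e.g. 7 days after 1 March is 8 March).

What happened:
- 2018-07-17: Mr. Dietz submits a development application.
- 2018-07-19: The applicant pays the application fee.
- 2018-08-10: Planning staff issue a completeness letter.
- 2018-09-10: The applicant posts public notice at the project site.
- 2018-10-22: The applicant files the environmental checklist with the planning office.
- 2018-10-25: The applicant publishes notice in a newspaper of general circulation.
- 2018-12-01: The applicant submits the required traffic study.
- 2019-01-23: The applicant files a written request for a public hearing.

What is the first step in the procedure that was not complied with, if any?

(1) due by 2018-07-17 + 10 days = 2018-07-27; completed 2018-07-19, before the deadline.
(2) the permitted window runs from 2018-07-29 + 12 = 2018-08-10 to 2018-07-29 + 33 = 2018-08-31; done 2018-09-10 — 10 days after the window closed.

Step 2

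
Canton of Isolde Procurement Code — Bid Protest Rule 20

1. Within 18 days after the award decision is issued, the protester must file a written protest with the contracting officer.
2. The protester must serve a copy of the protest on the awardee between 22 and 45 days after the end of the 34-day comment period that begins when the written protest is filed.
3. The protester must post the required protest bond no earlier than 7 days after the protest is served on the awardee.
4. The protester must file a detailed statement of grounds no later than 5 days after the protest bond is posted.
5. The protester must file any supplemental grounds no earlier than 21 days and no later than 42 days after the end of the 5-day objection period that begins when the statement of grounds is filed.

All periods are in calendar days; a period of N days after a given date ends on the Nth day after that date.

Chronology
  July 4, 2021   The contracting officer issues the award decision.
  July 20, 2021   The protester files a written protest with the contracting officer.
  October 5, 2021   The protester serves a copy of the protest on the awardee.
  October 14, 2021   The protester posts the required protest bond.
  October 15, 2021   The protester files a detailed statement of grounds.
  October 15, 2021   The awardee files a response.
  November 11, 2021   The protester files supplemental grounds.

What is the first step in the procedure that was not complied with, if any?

None — every step was satisfied

Step 1 — counting 18 days from July 4, 2021 (when the award decision is issued) gives a deadline of July 22, 2021; done July 20, 2021 — timely.
Step 2 — 22 and 45 days from August 23, 2021 (end of the 34-day comment period, which began when the written protest is filed on July 20, 2021) are September 14, 2021 and October 7, 2021 respectively; done October 5, 2021, which is between those dates.
Step 3 — must wait 7 days from October 5, 2021 (when the protest is served on the awardee), so not before October 12, 2021; done October 14, 2021, after the minimum wait.
Step 4 — counting 5 days from October 14, 2021 (when the protest bond is posted) gives a deadline of October 19, 2021; done October 15, 2021 — timely.
Step 5 — 21 and 42 days from October 20, 2021 (end of the 5-day objection period, which began when the statement of grounds is filed on October 15, 2021) are November 10, 2021 and December 1, 2021 respectively; November 11, 2021 falls inside that range.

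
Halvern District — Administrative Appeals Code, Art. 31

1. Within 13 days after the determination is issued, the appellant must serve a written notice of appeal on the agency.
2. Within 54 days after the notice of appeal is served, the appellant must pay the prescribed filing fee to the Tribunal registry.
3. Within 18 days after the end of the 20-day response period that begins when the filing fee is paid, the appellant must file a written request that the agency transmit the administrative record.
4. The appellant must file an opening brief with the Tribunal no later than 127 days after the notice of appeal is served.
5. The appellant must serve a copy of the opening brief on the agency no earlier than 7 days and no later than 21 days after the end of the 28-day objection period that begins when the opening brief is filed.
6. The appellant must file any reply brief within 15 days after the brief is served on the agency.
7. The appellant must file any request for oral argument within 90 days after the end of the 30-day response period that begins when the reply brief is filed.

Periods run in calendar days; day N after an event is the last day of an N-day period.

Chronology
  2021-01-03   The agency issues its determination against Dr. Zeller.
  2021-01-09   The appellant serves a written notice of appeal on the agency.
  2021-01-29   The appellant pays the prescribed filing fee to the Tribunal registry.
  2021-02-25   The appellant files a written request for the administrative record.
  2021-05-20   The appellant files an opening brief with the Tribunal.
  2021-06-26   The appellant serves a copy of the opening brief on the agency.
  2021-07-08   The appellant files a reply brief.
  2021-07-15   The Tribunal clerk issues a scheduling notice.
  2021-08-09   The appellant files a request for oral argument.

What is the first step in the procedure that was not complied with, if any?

Step 1 — counting 13 days from 2021-01-03 (when the determination is issued) gives a deadline of 2021-01-16; done 2021-01-09 — timely.
Step 2 — counting 54 days from 2021-01-09 (when the notice of appeal is served) gives a deadline of 2021-03-04; 2021-01-29 is within that limit.
Step 3 — counting 18 days from 2021-02-18 (end of the 20-day response period, which began when the filing fee is paid on 2021-01-29) gives a deadline of 2021-03-08; 2021-02-25 is within that limit.
Step 4 — counting 127 days from 2021-01-09 (when the notice of appeal is served) gives a deadline of 2021-05-16; not done until 2021-05-20, 4 days after the deadline.
The procedure was therefore not followed at step 4.

Step 4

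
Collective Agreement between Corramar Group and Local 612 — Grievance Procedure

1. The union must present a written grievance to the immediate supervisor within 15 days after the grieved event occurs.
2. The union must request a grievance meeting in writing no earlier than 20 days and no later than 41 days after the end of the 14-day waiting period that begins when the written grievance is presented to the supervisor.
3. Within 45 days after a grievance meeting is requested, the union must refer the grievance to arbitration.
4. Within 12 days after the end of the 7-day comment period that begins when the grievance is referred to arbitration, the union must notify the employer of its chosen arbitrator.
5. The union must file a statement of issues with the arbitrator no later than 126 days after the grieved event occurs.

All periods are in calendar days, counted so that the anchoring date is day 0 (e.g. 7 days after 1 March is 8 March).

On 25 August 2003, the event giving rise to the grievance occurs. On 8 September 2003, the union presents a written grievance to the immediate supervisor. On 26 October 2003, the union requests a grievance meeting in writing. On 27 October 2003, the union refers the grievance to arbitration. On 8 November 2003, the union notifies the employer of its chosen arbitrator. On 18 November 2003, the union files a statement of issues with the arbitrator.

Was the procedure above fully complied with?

Yes

Step 1: 15 days after 25 August 2003 (when the grieved event occurs) is 9 September 2003; 8 September 2003 is within that limit.
Step 2: the window is 20–41 days after 22 September 2003 (end of the 14-day waiting period, which began when the written grievance is presented to the supervisor on 8 September 2003), so 12 October 2003 through 2 November 2003; 26 October 2003 falls inside that range.
Step 3: 45 days after 26 October 2003 (when a grievance meeting is requested) is 10 December 2003; done 27 October 2003 — timely.
Step 4: 12 days after 3 November 2003 (end of the 7-day comment period, which began when the grievance is referred to arbitration on 27 October 2003) is 15 November 2003; completed 8 November 2003, before the deadline.
Step 5: 126 days after 25 August 2003 (when the grieved event occurs) is 29 December 2003; 18 November 2003 is within that limit.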